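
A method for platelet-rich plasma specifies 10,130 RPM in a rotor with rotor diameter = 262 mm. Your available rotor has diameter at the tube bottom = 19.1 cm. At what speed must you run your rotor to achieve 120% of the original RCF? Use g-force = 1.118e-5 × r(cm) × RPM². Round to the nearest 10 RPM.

Original rotor: r = 262 mm / 2 = 131 mm = 13.1 cm
RCF_original = 1.118 × 10⁻⁵ × 13.1 × (10130)² = 1.118 × 10⁻⁵ × 13.1 × 102,616,900 ≈ 15,029.1 × g
Target RCF = 1.2 × 15,029.1 ≈ 18,034.9 × g
Your rotor: r = 19.1 / 2 = 9.55 cm
18,034.9 = 1.118 × 10⁻⁵ × 9.55 × N²
N² = 18,034.9 / (10.6769 × 10⁻⁵) = 168,915,135
N ≈ √168,915,135 ≈ 12,996.7

≈ 13000 RPM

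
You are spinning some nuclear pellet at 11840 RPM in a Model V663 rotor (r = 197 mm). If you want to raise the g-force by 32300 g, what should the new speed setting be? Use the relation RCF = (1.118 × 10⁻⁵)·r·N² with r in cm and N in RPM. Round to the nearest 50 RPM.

r = 197 mm = 19.7 cm
Current RCF = 1.118 × 10⁻⁵ × 19.7 × (11840)² = 1.118 × 10⁻⁵ × 19.7 × 140,185,600 ≈ 30,875.3 × g
Target RCF = 30,875.3 + 32,300 = 63,175.3 × g
N² = 63,175.3 / (22.0246 × 10⁻⁵) = 286,839,716
N ≈ √286,839,716 ≈ 16,936.3

≈ 16950 RPM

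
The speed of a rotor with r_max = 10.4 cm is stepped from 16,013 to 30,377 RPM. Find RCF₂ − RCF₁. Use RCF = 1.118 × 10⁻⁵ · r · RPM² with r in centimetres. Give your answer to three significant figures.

77500 g

RCF₁ = 1.118 × 10⁻⁵ × 10.4 × (16013)² = 1.118 × 10⁻⁵ × 10.4 × 256,416,169 ≈ 29,814 × g
RCF₂ = 1.118 × 10⁻⁵ × 10.4 × (30377)² = 1.118 × 10⁻⁵ × 10.4 × 922,762,129 ≈ 107,291.4 × g
Increase = 107,291.4 − 29,814 = 77,477.4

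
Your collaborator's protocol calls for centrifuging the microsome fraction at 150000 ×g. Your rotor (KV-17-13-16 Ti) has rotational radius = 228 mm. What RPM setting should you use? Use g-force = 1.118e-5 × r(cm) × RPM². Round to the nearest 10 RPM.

N ≈ 24260 RPM

r = 228 mm = 22.8 cm
150,000 = 1.118 × 10⁻⁵ × 22.8 × N²
N² = 150,000 / (25.4904 × 10⁻⁵) = 588,456,831
N ≈ √588,456,831 ≈ 24,258.1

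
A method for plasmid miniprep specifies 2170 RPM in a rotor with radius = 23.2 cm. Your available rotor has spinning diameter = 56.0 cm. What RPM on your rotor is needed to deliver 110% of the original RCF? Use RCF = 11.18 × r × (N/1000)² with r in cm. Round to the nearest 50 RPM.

≈ 2050 RPM

RCF_original = 11.18 × 23.2 × (2.17)² = 11.18 × 23.2 × 4.7089 ≈ 1,221.4 × g
Target RCF = 1.1 × 1,221.4 ≈ 1,343.5 × g
Your rotor: r = 56.0 / 2 = 28 cm
1,343.5 = 11.18 × 28 × (N/1000)²
(N/1000)² = 1,343.5 / 313.04 = 4.291784
N = 1000 × √4.291784 ≈ 2,071.7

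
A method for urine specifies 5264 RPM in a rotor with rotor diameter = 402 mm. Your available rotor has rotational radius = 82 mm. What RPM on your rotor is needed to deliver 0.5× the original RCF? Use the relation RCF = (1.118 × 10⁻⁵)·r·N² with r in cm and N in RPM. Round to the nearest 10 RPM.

≈ 5830 RPM

Original rotor: r = 402 mm / 2 = 201 mm = 20.1 cm
RCF_original = 1.118 × 10⁻⁵ × 20.1 × (5264)² = 1.118 × 10⁻⁵ × 20.1 × 27,709,696 ≈ 6,226.9 × g
Target RCF = 0.5 × 6,226.9 ≈ 3,113.4 × g
Your rotor: r = 82 mm = 8.2 cm
3,113.4 = 1.118 × 10⁻⁵ × 8.2 × N²
N² = 3,113.4 / (9.1676 × 10⁻⁵) = 33,960,906
N ≈ √33,960,906 ≈ 5,827.6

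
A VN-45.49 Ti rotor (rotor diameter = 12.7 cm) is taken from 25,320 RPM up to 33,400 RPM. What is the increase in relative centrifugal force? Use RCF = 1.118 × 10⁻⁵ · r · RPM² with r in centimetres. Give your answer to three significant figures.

r = 12.7 / 2 = 6.35 cm
RCF₁ = 1.118 × 10⁻⁵ × 6.35 × (25320)² = 1.118 × 10⁻⁵ × 6.35 × 641,102,400 ≈ 45,513.8 × g
RCF₂ = 1.118 × 10⁻⁵ × 6.35 × (33400)² = 1.118 × 10⁻⁵ × 6.35 × 1,115,560,000 ≈ 79,197 × g
Increase = 79,197 − 45,513.8 = 33,683.2

33700 × g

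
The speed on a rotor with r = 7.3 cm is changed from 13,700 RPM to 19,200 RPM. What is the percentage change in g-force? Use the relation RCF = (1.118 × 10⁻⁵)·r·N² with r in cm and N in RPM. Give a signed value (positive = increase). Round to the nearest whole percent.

RCF ∝ N², so the ratio is (19200/13700)² = (1.401460)² = 1.9641.
Change = 1.9641 − 1 = +0.9641 → +96.4%.

+96%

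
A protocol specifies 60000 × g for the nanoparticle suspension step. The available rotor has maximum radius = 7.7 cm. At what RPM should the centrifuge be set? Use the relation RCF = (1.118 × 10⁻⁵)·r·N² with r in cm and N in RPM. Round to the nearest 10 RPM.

≈ 26400 RPM

RCF = 1.118 × 10⁻⁵ × r × N²
60,000 = 1.118 × 10⁻⁵ × 7.7 × N²
N² = 60,000 / (8.6086 × 10⁻⁵) = 696,977,441
N ≈ √696,977,441 ≈ 26,400.3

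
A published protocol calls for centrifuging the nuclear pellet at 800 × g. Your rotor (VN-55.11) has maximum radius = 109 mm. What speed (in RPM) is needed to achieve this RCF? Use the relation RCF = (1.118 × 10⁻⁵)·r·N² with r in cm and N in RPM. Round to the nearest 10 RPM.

r = 109 mm = 10.9 cm
RCF = 1.118 × 10⁻⁵ × r × N²
800 = 1.118 × 10⁻⁵ × 10.9 × N²
N² = 800 / (12.1862 × 10⁻⁵) = 6,564,803
N ≈ √6,564,803 ≈ 2,562.2

≈ 2560 RPM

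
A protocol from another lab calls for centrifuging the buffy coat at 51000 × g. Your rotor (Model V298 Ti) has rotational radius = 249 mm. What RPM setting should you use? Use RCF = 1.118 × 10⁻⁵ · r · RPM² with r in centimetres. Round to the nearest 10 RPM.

r = 249 mm = 24.9 cm
RCF = 1.118 × 10⁻⁵ × r × N²
51,000 = 1.118 × 10⁻⁵ × 24.9 × N²
N² = 51,000 / (27.8382 × 10⁻⁵) = 183,201,500
N ≈ √183,201,500 ≈ 13,535.2

N ≈ 13540 RPM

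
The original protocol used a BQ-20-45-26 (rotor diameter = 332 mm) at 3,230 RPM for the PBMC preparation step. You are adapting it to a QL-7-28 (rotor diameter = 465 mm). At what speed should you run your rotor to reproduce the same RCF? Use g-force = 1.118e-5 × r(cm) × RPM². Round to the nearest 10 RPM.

≈ 2730 RPM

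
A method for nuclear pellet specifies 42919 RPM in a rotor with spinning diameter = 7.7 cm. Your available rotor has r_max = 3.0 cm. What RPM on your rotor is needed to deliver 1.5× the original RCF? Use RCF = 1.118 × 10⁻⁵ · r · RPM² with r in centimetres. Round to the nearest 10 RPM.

≈ 59550 RPM

Original rotor: r = 7.7 / 2 = 3.85 cm
RCF_original = 1.118 × 10⁻⁵ × 3.85 × (42919)² = 1.118 × 10⁻⁵ × 3.85 × 1,842,040,561 ≈ 79,287 × g
Target RCF = 1.5 × 79,287 ≈ 118,930.5 × g
118,930.5 = 1.118 × 10⁻⁵ × 3 × N²
N² = 118,930.5 / (3.354 × 10⁻⁵) = 3,545,930,233
N ≈ √3,545,930,233 ≈ 59,547.7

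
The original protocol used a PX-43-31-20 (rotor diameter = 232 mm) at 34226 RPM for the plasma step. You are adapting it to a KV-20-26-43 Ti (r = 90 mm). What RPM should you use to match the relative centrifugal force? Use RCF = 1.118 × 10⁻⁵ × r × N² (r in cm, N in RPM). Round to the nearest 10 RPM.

Original rotor: r = 232 mm / 2 = 116 mm = 11.6 cm
RCF_original = 1.118 × 10⁻⁵ × 11.6 × (34226)² = 1.118 × 10⁻⁵ × 11.6 × 1,171,419,076 ≈ 151,919 × g
Your rotor: r = 90 mm = 9.0 cm
151,919 = 1.118 × 10⁻⁵ × 9 × N²
N² = 151,919 / (10.062 × 10⁻⁵) = 1,509,829,060
N ≈ √1,509,829,060 ≈ 38,856.5

≈ 38860 RPM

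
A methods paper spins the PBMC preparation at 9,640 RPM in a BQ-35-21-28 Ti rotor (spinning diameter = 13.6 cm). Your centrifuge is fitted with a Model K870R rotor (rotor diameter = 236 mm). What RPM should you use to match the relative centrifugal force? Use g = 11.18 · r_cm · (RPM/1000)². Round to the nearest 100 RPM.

Original rotor: r = 13.6 / 2 = 6.8 cm
RCF = 11.18 × r × (N/1000)²
RCF_original = 11.18 × 6.8 × (9.64)² = 11.18 × 6.8 × 92.9296 ≈ 7,064.9 × g
Your rotor: r = 236 mm / 2 = 118 mm = 11.8 cm
7,064.9 = 11.18 × 11.8 × (N/1000)²
(N/1000)² = 7,064.9 / 131.924 = 53.5528
N = 1000 × √53.5528 ≈ 7,318.0

≈ 7300 RPM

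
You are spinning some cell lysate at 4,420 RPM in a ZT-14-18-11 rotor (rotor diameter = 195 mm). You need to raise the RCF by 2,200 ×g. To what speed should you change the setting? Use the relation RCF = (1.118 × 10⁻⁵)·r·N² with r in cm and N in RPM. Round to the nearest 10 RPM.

N₂ ≈ 6300 RPM

r = 195 mm / 2 = 97.5 mm = 9.75 cm
Current RCF = 1.118 × 10⁻⁵ × 9.75 × (4420)² = 1.118 × 10⁻⁵ × 9.75 × 19,536,400 ≈ 2,129.6 × g
Target RCF = 2,129.6 + 2,200 = 4,329.6 × g
N² = 4,329.6 / (10.9005 × 10⁻⁵) = 39,719,279
N ≈ √39,719,279 ≈ 6,302.3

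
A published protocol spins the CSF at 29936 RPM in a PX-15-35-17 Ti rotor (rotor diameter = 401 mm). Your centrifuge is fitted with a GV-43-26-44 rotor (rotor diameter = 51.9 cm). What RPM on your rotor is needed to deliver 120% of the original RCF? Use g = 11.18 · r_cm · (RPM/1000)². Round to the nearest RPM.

28825 RPM

Original rotor: r = 401 mm / 2 = 200.5 mm = 20.05 cm
RCF_original = 11.18 × 20.05 × (29.936)² = 11.18 × 20.05 × 896.164096 ≈ 200,883.2 × g
Target RCF = 1.2 × 200,883.2 ≈ 241,059.8 × g
Your rotor: r = 51.9 / 2 = 25.95 cm
241,059.8 = 11.18 × 25.95 × (N/1000)²
(N/1000)² = 241,059.8 / 290.121 = 830.894
N = 1000 × √830.894 ≈ 28,825.2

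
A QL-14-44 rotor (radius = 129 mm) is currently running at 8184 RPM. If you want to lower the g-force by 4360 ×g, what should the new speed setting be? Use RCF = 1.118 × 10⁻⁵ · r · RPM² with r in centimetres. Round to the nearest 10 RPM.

6060 RPM

r = 129 mm = 12.9 cm
Current RCF = 1.118 × 10⁻⁵ × 12.9 × (8184)² = 1.118 × 10⁻⁵ × 12.9 × 66,977,856 ≈ 9,659.7 × g
Target RCF = 9,659.7 − 4,360 = 5,299.7 × g
N² = 5,299.7 / (14.4222 × 10⁻⁵) = 36,746,821
N ≈ √36,746,821 ≈ 6,061.9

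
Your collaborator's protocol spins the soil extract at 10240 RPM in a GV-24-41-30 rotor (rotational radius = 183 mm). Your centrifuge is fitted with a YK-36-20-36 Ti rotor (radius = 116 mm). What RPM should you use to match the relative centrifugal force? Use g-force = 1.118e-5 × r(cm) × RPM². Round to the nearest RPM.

≈ 12862 RPM

Original rotor: r = 183 mm = 18.3 cm
RCF_original = 1.118 × 10⁻⁵ × 18.3 × (10240)² = 1.118 × 10⁻⁵ × 18.3 × 104,857,600 ≈ 21,453.2 × g
Your rotor: r = 116 mm = 11.6 cm
21,453.2 = 1.118 × 10⁻⁵ × 11.6 × N²
N² = 21,453.2 / (12.9688 × 10⁻⁵) = 165,421,627
N ≈ √165,421,627 ≈ 12,861.6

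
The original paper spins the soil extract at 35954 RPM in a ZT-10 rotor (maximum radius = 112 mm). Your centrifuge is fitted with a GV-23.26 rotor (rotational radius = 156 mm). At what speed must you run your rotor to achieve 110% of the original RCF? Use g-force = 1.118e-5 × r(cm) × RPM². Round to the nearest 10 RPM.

31950 RPM

Original rotor: r = 112 mm = 11.2 cm
RCF = 1.118 × 10⁻⁵ × r × N²
RCF_original = 1.118 × 10⁻⁵ × 11.2 × (35954)² = 1.118 × 10⁻⁵ × 11.2 × 1,292,690,116 ≈ 161,865.5 × g
Target RCF = 1.1 × 161,865.5 ≈ 178,052.1 × g
Your rotor: r = 156 mm = 15.6 cm
178,052.1 = 1.118 × 10⁻⁵ × 15.6 × N²
N² = 178,052.1 / (17.4408 × 10⁻⁵) = 1,020,894,110
N ≈ √1,020,894,110 ≈ 31,951.4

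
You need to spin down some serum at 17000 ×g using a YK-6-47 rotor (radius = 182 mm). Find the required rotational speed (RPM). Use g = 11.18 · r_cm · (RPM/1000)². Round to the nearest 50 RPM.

r = 182 mm = 18.2 cm
17,000 = 11.18 × 18.2 × (N/1000)²
(N/1000)² = 17,000 / 203.476 = 83.54794
N = 1000 × √83.54794 ≈ 9,140.5

N ≈ 9150 RPM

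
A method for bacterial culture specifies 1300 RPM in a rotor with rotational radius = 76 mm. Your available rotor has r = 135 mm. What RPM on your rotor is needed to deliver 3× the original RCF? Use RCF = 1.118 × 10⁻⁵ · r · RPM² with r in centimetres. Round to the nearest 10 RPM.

Original rotor: r = 76 mm = 7.6 cm
RCF = 1.118 × 10⁻⁵ × r × N²
RCF_original = 1.118 × 10⁻⁵ × 7.6 × (1300)² = 1.118 × 10⁻⁵ × 7.6 × 1,690,000 ≈ 143.6 × g
Target RCF = 3 × 143.6 ≈ 430.8 × g
Your rotor: r = 135 mm = 13.5 cm
430.8 = 1.118 × 10⁻⁵ × 13.5 × N²
N² = 430.8 / (15.093 × 10⁻⁵) = 2,854,303
N ≈ √2,854,303 ≈ 1,689.5

1690 RPM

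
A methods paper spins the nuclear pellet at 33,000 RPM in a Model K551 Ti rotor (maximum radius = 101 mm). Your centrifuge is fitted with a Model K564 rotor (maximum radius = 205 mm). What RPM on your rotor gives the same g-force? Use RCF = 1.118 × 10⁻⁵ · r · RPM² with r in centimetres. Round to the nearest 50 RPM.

Original rotor: r = 101 mm = 10.1 cm
RCF_original = 1.118 × 10⁻⁵ × 10.1 × (33000)² = 1.118 × 10⁻⁵ × 10.1 × 1,089,000,000 ≈ 122,967.7 × g
Your rotor: r = 205 mm = 20.5 cm
122,967.7 = 1.118 × 10⁻⁵ × 20.5 × N²
N² = 122,967.7 / (22.919 × 10⁻⁵) = 536,531,699
N ≈ √536,531,699 ≈ 23,163.2

23150 RPM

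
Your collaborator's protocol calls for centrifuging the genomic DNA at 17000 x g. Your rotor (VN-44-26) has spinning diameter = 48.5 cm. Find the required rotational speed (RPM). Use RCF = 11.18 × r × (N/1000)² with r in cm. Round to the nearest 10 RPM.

≈ 7920 RPM

r = 48.5 / 2 = 24.25 cm
RCF = 11.18 × r × (N/1000)²
17,000 = 11.18 × 24.25 × (N/1000)²
(N/1000)² = 17,000 / 271.115 = 62.70402
N = 1000 × √62.70402 ≈ 7,918.6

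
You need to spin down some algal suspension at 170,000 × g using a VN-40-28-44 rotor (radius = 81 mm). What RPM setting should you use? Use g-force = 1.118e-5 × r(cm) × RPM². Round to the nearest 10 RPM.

43330 RPM

r = 81 mm = 8.1 cm
170,000 = 1.118 × 10⁻⁵ × 8.1 × N²
N² = 170,000 / (9.0558 × 10⁻⁵) = 1,877,249,939
N ≈ √1,877,249,939 ≈ 43,327.2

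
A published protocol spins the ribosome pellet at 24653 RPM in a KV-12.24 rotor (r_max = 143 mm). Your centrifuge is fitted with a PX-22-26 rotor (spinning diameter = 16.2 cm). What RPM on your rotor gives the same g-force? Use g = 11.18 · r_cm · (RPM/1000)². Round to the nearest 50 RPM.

≈ 32750 RPM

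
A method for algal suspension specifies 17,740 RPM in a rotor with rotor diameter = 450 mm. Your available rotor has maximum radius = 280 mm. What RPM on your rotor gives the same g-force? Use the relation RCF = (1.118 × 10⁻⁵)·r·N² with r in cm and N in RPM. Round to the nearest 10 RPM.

≈ 15900 RPM

Original rotor: r = 450 mm / 2 = 225 mm = 22.5 cm
RCF_original = 1.118 × 10⁻⁵ × 22.5 × (17740)² = 1.118 × 10⁻⁵ × 22.5 × 314,707,600 ≈ 79,164.7 × g
Your rotor: r = 280 mm = 28.0 cm
79,164.7 = 1.118 × 10⁻⁵ × 28 × N²
N² = 79,164.7 / (31.304 × 10⁻⁵) = 252,890,046
N ≈ √252,890,046 ≈ 15,902.5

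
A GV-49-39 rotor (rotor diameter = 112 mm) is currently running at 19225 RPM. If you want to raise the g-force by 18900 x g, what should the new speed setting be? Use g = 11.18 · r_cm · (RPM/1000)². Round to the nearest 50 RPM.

r = 112 mm / 2 = 56 mm = 5.6 cm
Current RCF = 11.18 × 5.6 × (19.225)² = 11.18 × 5.6 × 369.600625 ≈ 23,140 × g
Target RCF = 23,140 + 18,900 = 42,040 × g
(N/1000)² = 42,040 / 62.608 = 671.4797
N = 1000 × √671.4797 ≈ 25,912.9

25900 RPM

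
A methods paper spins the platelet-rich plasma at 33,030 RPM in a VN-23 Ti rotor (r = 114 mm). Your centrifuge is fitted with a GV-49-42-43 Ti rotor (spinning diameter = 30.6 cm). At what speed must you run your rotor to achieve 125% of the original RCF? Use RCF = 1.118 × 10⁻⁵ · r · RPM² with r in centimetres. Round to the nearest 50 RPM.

31900 RPM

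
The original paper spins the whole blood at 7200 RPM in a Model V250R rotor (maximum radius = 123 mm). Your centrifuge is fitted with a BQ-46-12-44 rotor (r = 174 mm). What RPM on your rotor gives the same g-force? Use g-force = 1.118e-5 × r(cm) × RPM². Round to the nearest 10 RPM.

Original rotor: r = 123 mm = 12.3 cm
RCF = 1.118 × 10⁻⁵ × r × N²
RCF_original = 1.118 × 10⁻⁵ × 12.3 × (7200)² = 1.118 × 10⁻⁵ × 12.3 × 51,840,000 ≈ 7,128.7 × g
Your rotor: r = 174 mm = 17.4 cm
7,128.7 = 1.118 × 10⁻⁵ × 17.4 × N²
N² = 7,128.7 / (19.4532 × 10⁻⁵) = 36,645,385
N ≈ √36,645,385 ≈ 6,053.5

6050 RPM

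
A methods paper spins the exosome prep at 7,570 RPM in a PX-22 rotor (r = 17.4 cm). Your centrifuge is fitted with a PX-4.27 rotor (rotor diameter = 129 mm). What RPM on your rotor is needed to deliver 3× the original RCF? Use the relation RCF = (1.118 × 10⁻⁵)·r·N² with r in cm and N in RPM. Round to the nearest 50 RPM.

≈ 21550 RPM

RCF_original = 1.118 × 10⁻⁵ × 17.4 × (7570)² = 1.118 × 10⁻⁵ × 17.4 × 57,304,900 ≈ 11,147.6 × g
Target RCF = 3 × 11,147.6 ≈ 33,442.8 × g
Your rotor: r = 129 mm / 2 = 64.5 mm = 6.45 cm
33,442.8 = 1.118 × 10⁻⁵ × 6.45 × N²
N² = 33,442.8 / (7.2111 × 10⁻⁵) = 463,768,357
N ≈ √463,768,357 ≈ 21,535.3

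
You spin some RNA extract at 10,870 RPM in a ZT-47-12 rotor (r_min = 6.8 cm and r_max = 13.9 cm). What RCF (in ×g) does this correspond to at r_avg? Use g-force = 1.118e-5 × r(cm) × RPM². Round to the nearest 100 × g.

RCF ≈ 13700 ×g

r_avg = (6.8 + 13.9) / 2 = 10.35 cm
RCF = 1.118 × 10⁻⁵ × r × N²
RCF = 1.118 × 10⁻⁵ × 10.35 × (10870)² = 1.118 × 10⁻⁵ × 10.35 × 118,156,900 ≈ 13,672.3 × g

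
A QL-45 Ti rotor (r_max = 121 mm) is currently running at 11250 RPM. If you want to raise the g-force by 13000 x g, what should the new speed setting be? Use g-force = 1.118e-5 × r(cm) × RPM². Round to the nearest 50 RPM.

r = 121 mm = 12.1 cm
Current RCF = 1.118 × 10⁻⁵ × 12.1 × (11250)² = 1.118 × 10⁻⁵ × 12.1 × 126,562,500 ≈ 17,121.1 × g
Target RCF = 17,121.1 + 13,000 = 30,121.1 × g
N² = 30,121.1 / (13.5278 × 10⁻⁵) = 222,660,743
N ≈ √222,660,743 ≈ 14,921.8

≈ 14900 RPM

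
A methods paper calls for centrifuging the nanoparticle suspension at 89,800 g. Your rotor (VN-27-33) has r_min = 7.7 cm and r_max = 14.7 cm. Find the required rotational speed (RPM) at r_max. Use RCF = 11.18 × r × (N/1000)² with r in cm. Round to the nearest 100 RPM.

23400 RPM

Use r_max = 14.7 cm.
89,800 = 11.18 × 14.7 × (N/1000)²
(N/1000)² = 89,800 / 164.346 = 546.4082
N = 1000 × √546.4082 ≈ 23,375.4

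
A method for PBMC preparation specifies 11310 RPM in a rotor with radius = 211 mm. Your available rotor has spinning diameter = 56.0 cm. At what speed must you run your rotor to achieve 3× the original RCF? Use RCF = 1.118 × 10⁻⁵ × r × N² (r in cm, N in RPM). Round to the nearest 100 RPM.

≈ 17000 RPM

Original rotor: r = 211 mm = 21.1 cm
RCF_original = 1.118 × 10⁻⁵ × 21.1 × (11310)² = 1.118 × 10⁻⁵ × 21.1 × 127,916,100 ≈ 30,175.2 × g
Target RCF = 3 × 30,175.2 ≈ 90,525.6 × g
Your rotor: r = 56.0 / 2 = 28 cm
90,525.6 = 1.118 × 10⁻⁵ × 28 × N²
N² = 90,525.6 / (31.304 × 10⁻⁵) = 289,182,213
N ≈ √289,182,213 ≈ 17,005.4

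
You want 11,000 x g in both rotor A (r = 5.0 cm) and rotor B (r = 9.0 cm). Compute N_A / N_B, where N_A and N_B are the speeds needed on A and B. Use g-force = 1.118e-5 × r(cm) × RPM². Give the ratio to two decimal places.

1.34

At fixed RCF, N ∝ 1/√r, so N_A/N_B = √(r_B/r_A) = √(9.0/5.0) = √1.800000 = 1.3416.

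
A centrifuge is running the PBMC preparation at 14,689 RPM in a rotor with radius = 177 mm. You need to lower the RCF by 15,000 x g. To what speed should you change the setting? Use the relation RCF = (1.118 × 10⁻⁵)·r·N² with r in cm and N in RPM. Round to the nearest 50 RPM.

r = 177 mm = 17.7 cm
Current RCF = 1.118 × 10⁻⁵ × 17.7 × (14689)² = 1.118 × 10⁻⁵ × 17.7 × 215,766,721 ≈ 42,697.2 × g
Target RCF = 42,697.2 − 15,000 = 27,697.2 × g
N² = 27,697.2 / (19.7886 × 10⁻⁵) = 139,965,435
N ≈ √139,965,435 ≈ 11,830.7

≈ 11850 RPM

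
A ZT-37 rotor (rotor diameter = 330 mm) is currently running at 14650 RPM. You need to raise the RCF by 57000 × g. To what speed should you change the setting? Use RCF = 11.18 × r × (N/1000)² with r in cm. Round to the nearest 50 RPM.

N₂ ≈ 22900 RPM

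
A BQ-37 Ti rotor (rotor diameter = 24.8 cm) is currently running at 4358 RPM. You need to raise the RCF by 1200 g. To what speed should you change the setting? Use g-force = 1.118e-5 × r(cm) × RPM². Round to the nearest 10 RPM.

5260 RPM

r = 24.8 / 2 = 12.4 cm
Current RCF = 1.118 × 10⁻⁵ × 12.4 × (4358)² = 1.118 × 10⁻⁵ × 12.4 × 18,992,164 ≈ 2,632.9 × g
Target RCF = 2,632.9 + 1,200 = 3,832.9 × g
N² = 3,832.9 / (13.8632 × 10⁻⁵) = 27,648,018
N ≈ √27,648,018 ≈ 5,258.1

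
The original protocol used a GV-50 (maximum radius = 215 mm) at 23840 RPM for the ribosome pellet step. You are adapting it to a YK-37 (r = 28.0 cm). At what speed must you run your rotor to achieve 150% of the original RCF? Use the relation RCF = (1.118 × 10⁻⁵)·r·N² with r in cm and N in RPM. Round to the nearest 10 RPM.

≈ 25590 RPM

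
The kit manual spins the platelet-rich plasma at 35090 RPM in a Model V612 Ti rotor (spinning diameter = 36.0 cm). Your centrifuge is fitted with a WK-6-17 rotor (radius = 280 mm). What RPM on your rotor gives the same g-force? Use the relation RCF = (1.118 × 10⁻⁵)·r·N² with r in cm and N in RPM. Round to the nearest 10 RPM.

≈ 28130 RPM

Original rotor: r = 36.0 / 2 = 18 cm
RCF = 1.118 × 10⁻⁵ × r × N²
RCF_original = 1.118 × 10⁻⁵ × 18 × (35090)² = 1.118 × 10⁻⁵ × 18 × 1,231,308,100 ≈ 247,788.4 × g
Your rotor: r = 280 mm = 28.0 cm
247,788.4 = 1.118 × 10⁻⁵ × 28 × N²
N² = 247,788.4 / (31.304 × 10⁻⁵) = 791,555,073
N ≈ √791,555,073 ≈ 28,134.6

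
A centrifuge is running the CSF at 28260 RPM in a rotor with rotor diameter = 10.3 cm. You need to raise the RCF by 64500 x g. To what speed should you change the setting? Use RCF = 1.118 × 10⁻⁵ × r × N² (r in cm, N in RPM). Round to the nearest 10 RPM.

r = 10.3 / 2 = 5.15 cm
Current RCF = 1.118 × 10⁻⁵ × 5.15 × (28260)² = 1.118 × 10⁻⁵ × 5.15 × 798,627,600 ≈ 45,982.6 × g
Target RCF = 45,982.6 + 64,500 = 110,482.6 × g
N² = 110,482.6 / (5.7577 × 10⁻⁵) = 1,918,866,909
N ≈ √1,918,866,909 ≈ 43,804.9

43800 RPM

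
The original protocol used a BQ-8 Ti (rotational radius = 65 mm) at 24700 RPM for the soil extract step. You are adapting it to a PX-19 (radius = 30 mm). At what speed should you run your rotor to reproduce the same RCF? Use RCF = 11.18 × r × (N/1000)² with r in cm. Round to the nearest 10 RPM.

Original rotor: r = 65 mm = 6.5 cm
RCF_original = 11.18 × 6.5 × (24.7)² = 11.18 × 6.5 × 610.09 ≈ 44,335.2 × g
Your rotor: r = 30 mm = 3.0 cm
44,335.2 = 11.18 × 3 × (N/1000)²
(N/1000)² = 44,335.2 / 33.54 = 1321.86
N = 1000 × √1321.86 ≈ 36,357.4

36360 RPM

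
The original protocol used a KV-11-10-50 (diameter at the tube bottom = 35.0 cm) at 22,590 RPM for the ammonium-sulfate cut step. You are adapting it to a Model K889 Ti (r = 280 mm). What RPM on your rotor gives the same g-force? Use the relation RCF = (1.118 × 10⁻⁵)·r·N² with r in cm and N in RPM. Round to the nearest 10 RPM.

Original rotor: r = 35.0 / 2 = 17.5 cm
RCF_original = 1.118 × 10⁻⁵ × 17.5 × (22590)² = 1.118 × 10⁻⁵ × 17.5 × 510,308,100 ≈ 99,841.8 × g
Your rotor: r = 280 mm = 28.0 cm
99,841.8 = 1.118 × 10⁻⁵ × 28 × N²
N² = 99,841.8 / (31.304 × 10⁻⁵) = 318,942,627
N ≈ √318,942,627 ≈ 17,859.0

17860 RPM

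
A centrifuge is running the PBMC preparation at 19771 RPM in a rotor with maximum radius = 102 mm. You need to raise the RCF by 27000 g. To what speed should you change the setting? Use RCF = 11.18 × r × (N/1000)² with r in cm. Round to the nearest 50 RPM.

≈ 25050 RPM

r = 102 mm = 10.2 cm
Current RCF = 11.18 × 10.2 × (19.771)² = 11.18 × 10.2 × 390.892441 ≈ 44,575.8 × g
Target RCF = 44,575.8 + 27,000 = 71,575.8 × g
(N/1000)² = 71,575.8 / 114.036 = 627.6597
N = 1000 × √627.6597 ≈ 25,053.1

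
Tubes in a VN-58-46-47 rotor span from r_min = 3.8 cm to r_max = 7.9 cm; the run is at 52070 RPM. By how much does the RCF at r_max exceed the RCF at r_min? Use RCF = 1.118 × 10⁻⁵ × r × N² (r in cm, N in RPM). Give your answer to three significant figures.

RCF_max = 1.118 × 10⁻⁵ × 7.9 × (52070)² = 1.118 × 10⁻⁵ × 7.9 × 2,711,284,900 ≈ 239,466.1 × g
RCF_min = 1.118 × 10⁻⁵ × 3.8 × (52070)² = 1.118 × 10⁻⁵ × 3.8 × 2,711,284,900 ≈ 115,186.2 × g
ΔRCF = 239,466.1 − 115,186.2 = 124,279.9

ΔRCF ≈ 124000 × g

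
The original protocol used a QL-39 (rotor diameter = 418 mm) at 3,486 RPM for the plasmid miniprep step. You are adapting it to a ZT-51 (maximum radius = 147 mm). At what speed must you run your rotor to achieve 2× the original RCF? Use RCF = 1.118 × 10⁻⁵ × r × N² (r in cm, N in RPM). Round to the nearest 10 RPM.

Original rotor: r = 418 mm / 2 = 209 mm = 20.9 cm
RCF = 1.118 × 10⁻⁵ × r × N²
RCF_original = 1.118 × 10⁻⁵ × 20.9 × (3486)² = 1.118 × 10⁻⁵ × 20.9 × 12,152,196 ≈ 2,839.5 × g
Target RCF = 2 × 2,839.5 ≈ 5,679 × g
Your rotor: r = 147 mm = 14.7 cm
5,679 = 1.118 × 10⁻⁵ × 14.7 × N²
N² = 5,679 / (16.4346 × 10⁻⁵) = 34,555,146
N ≈ √34,555,146 ≈ 5,878.4

5880 RPM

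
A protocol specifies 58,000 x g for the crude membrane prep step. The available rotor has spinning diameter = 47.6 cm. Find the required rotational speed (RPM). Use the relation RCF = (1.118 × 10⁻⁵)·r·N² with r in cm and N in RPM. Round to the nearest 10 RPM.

N ≈ 14760 RPM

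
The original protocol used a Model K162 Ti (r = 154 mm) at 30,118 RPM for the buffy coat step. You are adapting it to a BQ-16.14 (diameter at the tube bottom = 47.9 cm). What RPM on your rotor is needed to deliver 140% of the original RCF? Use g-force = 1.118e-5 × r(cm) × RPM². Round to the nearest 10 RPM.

Original rotor: r = 154 mm = 15.4 cm
RCF_original = 1.118 × 10⁻⁵ × 15.4 × (30118)² = 1.118 × 10⁻⁵ × 15.4 × 907,093,924 ≈ 156,176.2 × g
Target RCF = 1.4 × 156,176.2 ≈ 218,646.7 × g
Your rotor: r = 47.9 / 2 = 23.95 cm
218,646.7 = 1.118 × 10⁻⁵ × 23.95 × N²
N² = 218,646.7 / (26.7761 × 10⁻⁵) = 816,574,109
N ≈ √816,574,109 ≈ 28,575.8

28580 RPM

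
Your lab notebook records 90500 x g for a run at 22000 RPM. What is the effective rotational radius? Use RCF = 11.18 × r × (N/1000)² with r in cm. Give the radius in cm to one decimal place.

≈ 16.7 cm

90500 = 11.18 × r × (22)²
r = 90500 / (11.18 × 484) = 90500 / 5411.12 ≈ 16.725 cm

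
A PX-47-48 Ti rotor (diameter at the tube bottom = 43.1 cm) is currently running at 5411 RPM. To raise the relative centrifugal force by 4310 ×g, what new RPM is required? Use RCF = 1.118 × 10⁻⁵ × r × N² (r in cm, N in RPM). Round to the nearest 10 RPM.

≈ 6870 RPM

r = 43.1 / 2 = 21.55 cm
Current RCF = 1.118 × 10⁻⁵ × 21.55 × (5411)² = 1.118 × 10⁻⁵ × 21.55 × 29,278,921 ≈ 7,054.1 × g
Target RCF = 7,054.1 + 4,310 = 11,364.1 × g
N² = 11,364.1 / (24.0929 × 10⁻⁵) = 47,167,838
N ≈ √47,167,838 ≈ 6,867.9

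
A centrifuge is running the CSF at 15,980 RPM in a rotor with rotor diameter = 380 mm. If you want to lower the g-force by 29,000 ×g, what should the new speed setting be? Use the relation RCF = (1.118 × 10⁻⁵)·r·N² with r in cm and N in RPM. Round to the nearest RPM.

r = 380 mm / 2 = 190 mm = 19 cm
Current RCF = 1.118 × 10⁻⁵ × 19 × (15980)² = 1.118 × 10⁻⁵ × 19 × 255,360,400 ≈ 54,243.7 × g
Target RCF = 54,243.7 − 29,000 = 25,243.7 × g
N² = 25,243.7 / (21.242 × 10⁻⁵) = 118,838,622
N ≈ √118,838,622 ≈ 10,901.3

N₂ ≈ 10901 RPM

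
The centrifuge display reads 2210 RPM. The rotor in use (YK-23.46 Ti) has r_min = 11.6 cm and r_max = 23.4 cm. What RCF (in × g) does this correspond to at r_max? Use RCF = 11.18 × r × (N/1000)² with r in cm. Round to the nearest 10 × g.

RCF ≈ 1280 × g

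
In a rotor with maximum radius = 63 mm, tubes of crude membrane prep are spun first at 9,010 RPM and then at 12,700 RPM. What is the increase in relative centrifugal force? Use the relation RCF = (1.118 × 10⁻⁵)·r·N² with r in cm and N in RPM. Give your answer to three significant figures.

5640 × g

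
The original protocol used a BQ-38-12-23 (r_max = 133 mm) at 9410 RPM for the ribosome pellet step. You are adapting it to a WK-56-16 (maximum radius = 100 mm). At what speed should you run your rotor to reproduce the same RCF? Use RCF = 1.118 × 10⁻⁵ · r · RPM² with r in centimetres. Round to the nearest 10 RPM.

10850 RPM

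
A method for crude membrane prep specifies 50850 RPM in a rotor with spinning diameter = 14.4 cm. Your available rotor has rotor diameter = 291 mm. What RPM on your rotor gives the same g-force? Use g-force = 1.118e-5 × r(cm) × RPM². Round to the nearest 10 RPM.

35770 RPM

Original rotor: r = 14.4 / 2 = 7.2 cm
RCF_original = 1.118 × 10⁻⁵ × 7.2 × (50850)² = 1.118 × 10⁻⁵ × 7.2 × 2,585,722,500 ≈ 208,140.3 × g
Your rotor: r = 291 mm / 2 = 145.5 mm = 14.55 cm
208,140.3 = 1.118 × 10⁻⁵ × 14.55 × N²
N² = 208,140.3 / (16.2669 × 10⁻⁵) = 1,279,532,671
N ≈ √1,279,532,671 ≈ 35,770.6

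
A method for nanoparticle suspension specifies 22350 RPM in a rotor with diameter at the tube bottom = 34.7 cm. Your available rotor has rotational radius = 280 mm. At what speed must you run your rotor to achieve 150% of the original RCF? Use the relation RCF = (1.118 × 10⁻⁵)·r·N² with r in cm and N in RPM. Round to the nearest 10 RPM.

Original rotor: r = 34.7 / 2 = 17.35 cm
RCF_original = 1.118 × 10⁻⁵ × 17.35 × (22350)² = 1.118 × 10⁻⁵ × 17.35 × 499,522,500 ≈ 96,893.9 × g
Target RCF = 1.5 × 96,893.9 ≈ 145,340.8 × g
Your rotor: r = 280 mm = 28.0 cm
145,340.8 = 1.118 × 10⁻⁵ × 28 × N²
N² = 145,340.8 / (31.304 × 10⁻⁵) = 464,288,270
N ≈ √464,288,270 ≈ 21,547.3

21550 RPM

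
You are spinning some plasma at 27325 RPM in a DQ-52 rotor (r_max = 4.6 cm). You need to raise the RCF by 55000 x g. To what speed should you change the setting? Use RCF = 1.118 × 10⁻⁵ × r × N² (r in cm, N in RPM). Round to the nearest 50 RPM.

N₂ ≈ 42600 RPM

Current RCF = 1.118 × 10⁻⁵ × 4.6 × (27325)² = 1.118 × 10⁻⁵ × 4.6 × 746,655,625 ≈ 38,399 × g
Target RCF = 38,399 + 55,000 = 93,399 × g
N² = 93,399 / (5.1428 × 10⁻⁵) = 1,816,111,846
N ≈ √1,816,111,846 ≈ 42,615.9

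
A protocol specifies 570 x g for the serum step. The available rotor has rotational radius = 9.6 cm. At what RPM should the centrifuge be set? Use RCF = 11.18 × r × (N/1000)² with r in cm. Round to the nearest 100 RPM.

N ≈ 2300 RPM

RCF = 11.18 × r × (N/1000)²
570 = 11.18 × 9.6 × (N/1000)²
(N/1000)² = 570 / 107.328 = 5.310823
N = 1000 × √5.310823 ≈ 2,304.5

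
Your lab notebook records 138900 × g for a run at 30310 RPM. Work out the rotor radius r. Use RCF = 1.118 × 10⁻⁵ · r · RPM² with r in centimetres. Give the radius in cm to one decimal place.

138900 = 1.118 × 10⁻⁵ × r × (30310)²
r = 138900 / (1.118 × 10⁻⁵ × 918,696,100) = 138900 / 10271.02 ≈ 13.523 cm

13.5 cm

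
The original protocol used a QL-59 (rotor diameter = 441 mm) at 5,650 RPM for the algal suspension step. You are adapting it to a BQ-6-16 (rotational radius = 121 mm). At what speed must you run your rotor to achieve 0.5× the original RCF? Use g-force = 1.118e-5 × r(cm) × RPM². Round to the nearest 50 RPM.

Original rotor: r = 441 mm / 2 = 220.5 mm = 22.05 cm
RCF_original = 1.118 × 10⁻⁵ × 22.05 × (5650)² = 1.118 × 10⁻⁵ × 22.05 × 31,922,500 ≈ 7,869.5 × g
Target RCF = 0.5 × 7,869.5 ≈ 3,934.8 × g
Your rotor: r = 121 mm = 12.1 cm
3,934.8 = 1.118 × 10⁻⁵ × 12.1 × N²
N² = 3,934.8 / (13.5278 × 10⁻⁵) = 29,086,769
N ≈ √29,086,769 ≈ 5,393.2

5400 RPM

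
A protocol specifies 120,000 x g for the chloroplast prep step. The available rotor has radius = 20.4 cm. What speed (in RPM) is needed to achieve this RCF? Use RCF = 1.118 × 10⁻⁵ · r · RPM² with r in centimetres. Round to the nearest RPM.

22938 RPM

120,000 = 1.118 × 10⁻⁵ × 20.4 × N²
N² = 120,000 / (22.8072 × 10⁻⁵) = 526,149,637
N ≈ √526,149,637 ≈ 22,938.0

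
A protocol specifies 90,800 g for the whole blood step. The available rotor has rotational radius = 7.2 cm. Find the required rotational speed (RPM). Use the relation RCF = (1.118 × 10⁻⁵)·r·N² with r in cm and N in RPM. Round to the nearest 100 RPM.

33600 RPM

90,800 = 1.118 × 10⁻⁵ × 7.2 × N²
N² = 90,800 / (8.0496 × 10⁻⁵) = 1,128,006,361
N ≈ √1,128,006,361 ≈ 33,585.8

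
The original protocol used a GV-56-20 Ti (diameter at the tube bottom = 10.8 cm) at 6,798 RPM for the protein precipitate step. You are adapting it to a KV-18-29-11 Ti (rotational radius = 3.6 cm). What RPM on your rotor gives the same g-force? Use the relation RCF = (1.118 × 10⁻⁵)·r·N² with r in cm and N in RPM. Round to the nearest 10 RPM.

Original rotor: r = 10.8 / 2 = 5.4 cm
RCF = 1.118 × 10⁻⁵ × r × N²
RCF_original = 1.118 × 10⁻⁵ × 5.4 × (6798)² = 1.118 × 10⁻⁵ × 5.4 × 46,212,804 ≈ 2,790 × g
2,790 = 1.118 × 10⁻⁵ × 3.6 × N²
N² = 2,790 / (4.0248 × 10⁻⁵) = 69,320,215
N ≈ √69,320,215 ≈ 8,325.9

≈ 8330 RPM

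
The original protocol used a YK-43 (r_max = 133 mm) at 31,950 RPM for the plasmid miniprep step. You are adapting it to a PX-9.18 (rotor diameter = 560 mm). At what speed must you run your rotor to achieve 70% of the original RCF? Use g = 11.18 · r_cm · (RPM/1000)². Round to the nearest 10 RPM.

≈ 18420 RPM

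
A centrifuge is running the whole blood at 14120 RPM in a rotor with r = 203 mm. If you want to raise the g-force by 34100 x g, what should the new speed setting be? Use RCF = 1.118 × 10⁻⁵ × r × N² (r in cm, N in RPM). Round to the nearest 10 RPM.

r = 203 mm = 20.3 cm
Current RCF = 1.118 × 10⁻⁵ × 20.3 × (14120)² = 1.118 × 10⁻⁵ × 20.3 × 199,374,400 ≈ 45,248.8 × g
Target RCF = 45,248.8 + 34,100 = 79,348.8 × g
N² = 79,348.8 / (22.6954 × 10⁻⁵) = 349,625,034
N ≈ √349,625,034 ≈ 18,698.3

18700 RPM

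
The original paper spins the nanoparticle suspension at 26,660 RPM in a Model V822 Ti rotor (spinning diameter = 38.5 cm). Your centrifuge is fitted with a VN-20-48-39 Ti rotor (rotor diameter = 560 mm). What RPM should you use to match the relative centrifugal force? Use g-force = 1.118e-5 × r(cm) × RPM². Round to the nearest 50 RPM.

Original rotor: r = 38.5 / 2 = 19.25 cm
RCF_original = 1.118 × 10⁻⁵ × 19.25 × (26660)² = 1.118 × 10⁻⁵ × 19.25 × 710,755,600 ≈ 152,965.3 × g
Your rotor: r = 560 mm / 2 = 280 mm = 28 cm
152,965.3 = 1.118 × 10⁻⁵ × 28 × N²
N² = 152,965.3 / (31.304 × 10⁻⁵) = 488,644,582
N ≈ √488,644,582 ≈ 22,105.3

22100 RPM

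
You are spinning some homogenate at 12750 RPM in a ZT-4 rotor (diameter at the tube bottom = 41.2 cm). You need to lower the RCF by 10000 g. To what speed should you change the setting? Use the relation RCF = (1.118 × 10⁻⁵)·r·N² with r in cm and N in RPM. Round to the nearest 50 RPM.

r = 41.2 / 2 = 20.6 cm
Current RCF = 1.118 × 10⁻⁵ × 20.6 × (12750)² = 1.118 × 10⁻⁵ × 20.6 × 162,562,500 ≈ 37,439.4 × g
Target RCF = 37,439.4 − 10,000 = 27,439.4 × g
N² = 27,439.4 / (23.0308 × 10⁻⁵) = 119,142,192
N ≈ √119,142,192 ≈ 10,915.2

N₂ ≈ 10900 RPM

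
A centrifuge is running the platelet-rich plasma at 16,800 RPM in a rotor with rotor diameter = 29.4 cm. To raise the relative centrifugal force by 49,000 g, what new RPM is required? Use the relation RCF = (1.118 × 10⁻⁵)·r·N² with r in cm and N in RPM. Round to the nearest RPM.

24091 RPM

r = 29.4 / 2 = 14.7 cm
Current RCF = 1.118 × 10⁻⁵ × 14.7 × (16800)² = 1.118 × 10⁻⁵ × 14.7 × 282,240,000 ≈ 46,385 × g
Target RCF = 46,385 + 49,000 = 95,385 × g
N² = 95,385 / (16.4346 × 10⁻⁵) = 580,391,369
N ≈ √580,391,369 ≈ 24,091.3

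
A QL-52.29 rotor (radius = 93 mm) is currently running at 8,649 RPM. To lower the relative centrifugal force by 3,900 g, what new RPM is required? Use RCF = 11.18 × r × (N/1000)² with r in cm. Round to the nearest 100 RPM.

≈ 6100 RPM

r = 93 mm = 9.3 cm
Current RCF = 11.18 × 9.3 × (8.649)² = 11.18 × 9.3 × 74.805201 ≈ 7,777.8 × g
Target RCF = 7,777.8 − 3,900 = 3,877.8 × g
(N/1000)² = 3,877.8 / 103.974 = 37.29586
N = 1000 × √37.29586 ≈ 6,107.0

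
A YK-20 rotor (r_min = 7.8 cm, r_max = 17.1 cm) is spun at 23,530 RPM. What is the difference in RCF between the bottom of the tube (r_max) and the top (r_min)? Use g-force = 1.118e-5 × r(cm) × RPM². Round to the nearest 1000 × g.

ΔRCF ≈ 58000 × g

RCF_max = 1.118 × 10⁻⁵ × 17.1 × (23530)² = 1.118 × 10⁻⁵ × 17.1 × 553,660,900 ≈ 105,847.8 × g
RCF_min = 1.118 × 10⁻⁵ × 7.8 × (23530)² = 1.118 × 10⁻⁵ × 7.8 × 553,660,900 ≈ 48,281.4 × g
ΔRCF = 105,847.8 − 48,281.4 = 57,566.4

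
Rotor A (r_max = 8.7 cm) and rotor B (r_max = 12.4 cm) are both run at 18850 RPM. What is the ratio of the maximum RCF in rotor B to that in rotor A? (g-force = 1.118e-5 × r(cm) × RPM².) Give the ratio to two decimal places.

1.43

At fixed N, RCF ∝ r, so RCF_B/RCF_A = r_B/r_A = 12.4 / 8.7 = 1.4253.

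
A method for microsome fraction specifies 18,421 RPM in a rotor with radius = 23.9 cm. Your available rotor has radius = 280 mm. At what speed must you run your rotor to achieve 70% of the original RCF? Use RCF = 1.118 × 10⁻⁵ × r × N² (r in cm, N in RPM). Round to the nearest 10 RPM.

14240 RPM

RCF_original = 1.118 × 10⁻⁵ × 23.9 × (18421)² = 1.118 × 10⁻⁵ × 23.9 × 339,333,241 ≈ 90,670.5 × g
Target RCF = 0.7 × 90,670.5 ≈ 63,469.3 × g
Your rotor: r = 280 mm = 28.0 cm
63,469.3 = 1.118 × 10⁻⁵ × 28 × N²
N² = 63,469.3 / (31.304 × 10⁻⁵) = 202,751,406
N ≈ √202,751,406 ≈ 14,239.1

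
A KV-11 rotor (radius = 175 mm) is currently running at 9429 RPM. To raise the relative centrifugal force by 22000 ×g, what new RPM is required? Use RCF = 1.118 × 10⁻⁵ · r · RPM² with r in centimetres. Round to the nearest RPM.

r = 175 mm = 17.5 cm
Current RCF = 1.118 × 10⁻⁵ × 17.5 × (9429)² = 1.118 × 10⁻⁵ × 17.5 × 88,906,041 ≈ 17,394.5 × g
Target RCF = 17,394.5 + 22,000 = 39,394.5 × g
N² = 39,394.5 / (19.565 × 10⁻⁵) = 201,351,904
N ≈ √201,351,904 ≈ 14,189.9

14190 RPM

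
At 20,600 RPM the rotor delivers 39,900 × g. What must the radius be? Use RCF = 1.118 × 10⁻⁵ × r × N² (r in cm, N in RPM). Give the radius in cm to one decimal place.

RCF = 1.118 × 10⁻⁵ × r × N²
39900 = 1.118 × 10⁻⁵ × r × (20600)²
r = 39900 / (1.118 × 10⁻⁵ × 424,360,000) = 39900 / 4744.345 ≈ 8.410 cm

r ≈ 8.4 cm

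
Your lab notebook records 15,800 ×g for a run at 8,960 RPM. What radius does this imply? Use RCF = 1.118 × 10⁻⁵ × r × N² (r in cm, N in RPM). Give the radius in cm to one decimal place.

RCF = 1.118 × 10⁻⁵ × r × N²
15800 = 1.118 × 10⁻⁵ × r × (8960)²
r = 15800 / (1.118 × 10⁻⁵ × 80,281,600) = 15800 / 897.5483 ≈ 17.604 cm

17.6 cm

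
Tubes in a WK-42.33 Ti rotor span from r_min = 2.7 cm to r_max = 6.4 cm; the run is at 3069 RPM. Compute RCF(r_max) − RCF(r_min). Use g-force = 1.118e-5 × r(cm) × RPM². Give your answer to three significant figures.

RCF_max = 1.118 × 10⁻⁵ × 6.4 × (3069)² = 1.118 × 10⁻⁵ × 6.4 × 9,418,761 ≈ 673.9 × g
RCF_min = 1.118 × 10⁻⁵ × 2.7 × (3069)² = 1.118 × 10⁻⁵ × 2.7 × 9,418,761 ≈ 284.3 × g
ΔRCF = 673.9 − 284.3 = 389.6

390 x g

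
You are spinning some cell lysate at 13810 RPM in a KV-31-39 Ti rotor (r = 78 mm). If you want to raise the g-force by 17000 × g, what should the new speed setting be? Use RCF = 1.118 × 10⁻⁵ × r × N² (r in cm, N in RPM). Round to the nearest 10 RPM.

r = 78 mm = 7.8 cm
Current RCF = 1.118 × 10⁻⁵ × 7.8 × (13810)² = 1.118 × 10⁻⁵ × 7.8 × 190,716,100 ≈ 16,631.2 × g
Target RCF = 16,631.2 + 17,000 = 33,631.2 × g
N² = 33,631.2 / (8.7204 × 10⁻⁵) = 385,661,208
N ≈ √385,661,208 ≈ 19,638.3

N₂ ≈ 19640 RPM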